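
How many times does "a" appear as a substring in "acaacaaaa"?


Searching for "a" in "acaacaaaa"
Scanning each position:
  Position 0: "a" => MATCH
  Position 1: "c" => no
  Position 2: "a" => MATCH
  Position 3: "a" => MATCH
  Position 4: "c" => no
  Position 5: "a" => MATCH
  Position 6: "a" => MATCH
  Position 7: "a" => MATCH
  Position 8: "a" => MATCH
Total occurrences: 7

7


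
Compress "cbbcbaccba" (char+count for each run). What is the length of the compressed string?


Input: cbbcbaccba
Runs:
  'c' x 1 => "c1"
  'b' x 2 => "b2"
  'c' x 1 => "c1"
  'b' x 1 => "b1"
  'a' x 1 => "a1"
  'c' x 2 => "c2"
  'b' x 1 => "b1"
  'a' x 1 => "a1"
Compressed: "c1b2c1b1a1c2b1a1"
Compressed length: 16

16


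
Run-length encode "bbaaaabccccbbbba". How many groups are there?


Input: bbaaaabccccbbbba
Scanning for consecutive runs:
  Group 1: 'b' x 2 (positions 0-1)
  Group 2: 'a' x 4 (positions 2-5)
  Group 3: 'b' x 1 (positions 6-6)
  Group 4: 'c' x 4 (positions 7-10)
  Group 5: 'b' x 4 (positions 11-14)
  Group 6: 'a' x 1 (positions 15-15)
Total groups: 6

6


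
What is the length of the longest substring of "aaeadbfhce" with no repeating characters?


Input: "aaeadbfhce"
Sliding window (track last position of each char):
  Position 0 ('a'): window [0,0] length 1 -- new best
  Position 1 ('a'): repeat (last at 0), move window start to 1
  Position 1 ('a'): window [1,1] length 1
  Position 2 ('e'): window [1,2] length 2 -- new best
  Position 3 ('a'): repeat (last at 1), move window start to 2
  Position 3 ('a'): window [2,3] length 2
  Position 4 ('d'): window [2,4] length 3 -- new best
  Position 5 ('b'): window [2,5] length 4 -- new best
  Position 6 ('f'): window [2,6] length 5 -- new best
  Position 7 ('h'): window [2,7] length 6 -- new best
  Position 8 ('c'): window [2,8] length 7 -- new best
  Position 9 ('e'): repeat (last at 2), move window start to 3
  Position 9 ('e'): window [3,9] length 7
Longest substring with no repeats: "eadbfhc" with length 7

7


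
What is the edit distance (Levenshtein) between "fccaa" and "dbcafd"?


Computing edit distance: "fccaa" -> "dbcafd"
DP table:
           d    b    c    a    f    d
      0    1    2    3    4    5    6
  f   1    1    2    3    4    4    5
  c   2    2    2    2    3    4    5
  c   3    3    3    2    3    4    5
  a   4    4    4    3    2    3    4
  a   5    5    5    4    3    3    4
Edit distance = dp[5][6] = 4

4


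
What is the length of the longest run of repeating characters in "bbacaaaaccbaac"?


Input: "bbacaaaaccbaac"
Scanning for longest run:
  Position 1 ('b'): continues run of 'b', length=2
  Position 2 ('a'): new char, reset run to 1
  Position 3 ('c'): new char, reset run to 1
  Position 4 ('a'): new char, reset run to 1
  Position 5 ('a'): continues run of 'a', length=2
  Position 6 ('a'): continues run of 'a', length=3
  Position 7 ('a'): continues run of 'a', length=4
  Position 8 ('c'): new char, reset run to 1
  Position 9 ('c'): continues run of 'c', length=2
  Position 10 ('b'): new char, reset run to 1
  Position 11 ('a'): new char, reset run to 1
  Position 12 ('a'): continues run of 'a', length=2
  Position 13 ('c'): new char, reset run to 1
Longest run: 'a' with length 4

4


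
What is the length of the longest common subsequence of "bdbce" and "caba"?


LCS of "bdbce" and "caba"
DP table:
           c    a    b    a
      0    0    0    0    0
  b   0    0    0    1    1
  d   0    0    0    1    1
  b   0    0    0    1    1
  c   0    1    1    1    1
  e   0    1    1    1    1
LCS length = dp[5][4] = 1

1


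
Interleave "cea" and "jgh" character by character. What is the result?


Interleaving "cea" and "jgh":
  Position 0: 'c' from first, 'j' from second => "cj"
  Position 1: 'e' from first, 'g' from second => "eg"
  Position 2: 'a' from first, 'h' from second => "ah"
Result: cjegah

cjegah


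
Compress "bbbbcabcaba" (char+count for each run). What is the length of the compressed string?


Input: bbbbcabcaba
Runs:
  'b' x 4 => "b4"
  'c' x 1 => "c1"
  'a' x 1 => "a1"
  'b' x 1 => "b1"
  'c' x 1 => "c1"
  'a' x 1 => "a1"
  'b' x 1 => "b1"
  'a' x 1 => "a1"
Compressed: "b4c1a1b1c1a1b1a1"
Compressed length: 16

16


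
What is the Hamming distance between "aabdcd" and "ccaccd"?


Comparing "aabdcd" and "ccaccd" position by position:
  Position 0: 'a' vs 'c' => differ
  Position 1: 'a' vs 'c' => differ
  Position 2: 'b' vs 'a' => differ
  Position 3: 'd' vs 'c' => differ
  Position 4: 'c' vs 'c' => same
  Position 5: 'd' vs 'd' => same
Total differences (Hamming distance): 4

4


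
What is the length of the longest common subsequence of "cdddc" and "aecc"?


LCS of "cdddc" and "aecc"
DP table:
           a    e    c    c
      0    0    0    0    0
  c   0    0    0    1    1
  d   0    0    0    1    1
  d   0    0    0    1    1
  d   0    0    0    1    1
  c   0    0    0    1    2
LCS length = dp[5][4] = 2

2


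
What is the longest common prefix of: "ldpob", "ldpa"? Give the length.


Words: ldpob, ldpa
  Position 0: all 'l' => match
  Position 1: all 'd' => match
  Position 2: all 'p' => match
  Position 3: ('o', 'a') => mismatch, stop
LCP = "ldp" (length 3)

3


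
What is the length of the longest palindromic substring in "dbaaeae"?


Input: "dbaaeae"
Checking substrings for palindromes:
  [3:6] "aea" (len 3) => palindrome
  [4:7] "eae" (len 3) => palindrome
  [2:4] "aa" (len 2) => palindrome
Longest palindromic substring: "aea" with length 3

3


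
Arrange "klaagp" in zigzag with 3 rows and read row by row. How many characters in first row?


Zigzag "klaagp" into 3 rows:
Placing characters:
  'k' => row 0
  'l' => row 1
  'a' => row 2
  'a' => row 1
  'g' => row 0
  'p' => row 1
Rows:
  Row 0: "kg"
  Row 1: "lap"
  Row 2: "a"
First row length: 2

2


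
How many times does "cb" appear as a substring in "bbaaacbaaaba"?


Searching for "cb" in "bbaaacbaaaba"
Scanning each position:
  Position 0: "bb" => no
  Position 1: "ba" => no
  Position 2: "aa" => no
  Position 3: "aa" => no
  Position 4: "ac" => no
  Position 5: "cb" => MATCH
  Position 6: "ba" => no
  Position 7: "aa" => no
  Position 8: "aa" => no
  Position 9: "ab" => no
  Position 10: "ba" => no
Total occurrences: 1

1


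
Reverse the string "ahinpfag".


Input: ahinpfag
Reading characters right to left:
  Position 7: 'g'
  Position 6: 'a'
  Position 5: 'f'
  Position 4: 'p'
  Position 3: 'n'
  Position 2: 'i'
  Position 1: 'h'
  Position 0: 'a'
Reversed: gafpniha

gafpniha


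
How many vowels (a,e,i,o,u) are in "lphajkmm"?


Input: lphajkmm
Checking each character:
  'l' at position 0: consonant
  'p' at position 1: consonant
  'h' at position 2: consonant
  'a' at position 3: vowel (running total: 1)
  'j' at position 4: consonant
  'k' at position 5: consonant
  'm' at position 6: consonant
  'm' at position 7: consonant
Total vowels: 1

1


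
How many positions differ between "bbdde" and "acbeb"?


Comparing "bbdde" and "acbeb" position by position:
  Position 0: 'b' vs 'a' => DIFFER
  Position 1: 'b' vs 'c' => DIFFER
  Position 2: 'd' vs 'b' => DIFFER
  Position 3: 'd' vs 'e' => DIFFER
  Position 4: 'e' vs 'b' => DIFFER
Positions that differ: 5

5


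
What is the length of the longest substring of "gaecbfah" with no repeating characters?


Input: "gaecbfah"
Sliding window (track last position of each char):
  Position 0 ('g'): window [0,0] length 1 -- new best
  Position 1 ('a'): window [0,1] length 2 -- new best
  Position 2 ('e'): window [0,2] length 3 -- new best
  Position 3 ('c'): window [0,3] length 4 -- new best
  Position 4 ('b'): window [0,4] length 5 -- new best
  Position 5 ('f'): window [0,5] length 6 -- new best
  Position 6 ('a'): repeat (last at 1), move window start to 2
  Position 6 ('a'): window [2,6] length 5
  Position 7 ('h'): window [2,7] length 6
Longest substring with no repeats: "gaecbf" with length 6

6


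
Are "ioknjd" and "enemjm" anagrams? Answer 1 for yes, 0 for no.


Strings: "ioknjd", "enemjm"
Sorted first:  dijkno
Sorted second: eejmmn
Differ at position 0: 'd' vs 'e' => not anagrams

0


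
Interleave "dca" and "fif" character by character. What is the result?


Interleaving "dca" and "fif":
  Position 0: 'd' from first, 'f' from second => "df"
  Position 1: 'c' from first, 'i' from second => "ci"
  Position 2: 'a' from first, 'f' from second => "af"
Result: dfciaf

dfciaf


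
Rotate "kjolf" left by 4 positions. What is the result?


Input: "kjolf", rotate left by 4
First 4 characters: "kjol"
Remaining characters: "f"
Concatenate remaining + first: "f" + "kjol" = "fkjol"

fkjol


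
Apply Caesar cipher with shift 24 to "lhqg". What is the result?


Caesar cipher: shift "lhqg" by 24
  'l' (pos 11) + 24 = pos 9 = 'j'
  'h' (pos 7) + 24 = pos 5 = 'f'
  'q' (pos 16) + 24 = pos 14 = 'o'
  'g' (pos 6) + 24 = pos 4 = 'e'
Result: jfoe

jfoe


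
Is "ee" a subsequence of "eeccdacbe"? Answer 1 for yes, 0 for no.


Check if "ee" is a subsequence of "eeccdacbe"
Greedy scan:
  Position 0 ('e'): matches sub[0] = 'e'
  Position 1 ('e'): matches sub[1] = 'e'
  Position 2 ('c'): no match needed
  Position 3 ('c'): no match needed
  Position 4 ('d'): no match needed
  Position 5 ('a'): no match needed
  Position 6 ('c'): no match needed
  Position 7 ('b'): no match needed
  Position 8 ('e'): no match needed
All 2 characters matched => is a subsequence

1


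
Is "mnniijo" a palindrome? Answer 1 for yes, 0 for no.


Input: mnniijo
Reversed: ojiinnm
  Compare pos 0 ('m') with pos 6 ('o'): MISMATCH
  Compare pos 1 ('n') with pos 5 ('j'): MISMATCH
  Compare pos 2 ('n') with pos 4 ('i'): MISMATCH
Result: not a palindrome

0


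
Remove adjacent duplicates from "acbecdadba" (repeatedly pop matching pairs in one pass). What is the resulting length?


Input: acbecdadba
Stack-based adjacent duplicate removal:
  Read 'a': push. Stack: a
  Read 'c': push. Stack: ac
  Read 'b': push. Stack: acb
  Read 'e': push. Stack: acbe
  Read 'c': push. Stack: acbec
  Read 'd': push. Stack: acbecd
  Read 'a': push. Stack: acbecda
  Read 'd': push. Stack: acbecdad
  Read 'b': push. Stack: acbecdadb
  Read 'a': push. Stack: acbecdadba
Final stack: "acbecdadba" (length 10)

10


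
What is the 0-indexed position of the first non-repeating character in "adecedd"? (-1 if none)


Input: adecedd
Character frequencies:
  'a': 1
  'c': 1
  'd': 3
  'e': 2
Scanning left to right for freq == 1:
  Position 0 ('a'): unique! => answer = 0

0


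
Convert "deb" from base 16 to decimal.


Input: "deb" in base 16
Positional expansion:
  Digit 'd' (value 13) x 16^2 = 3328
  Digit 'e' (value 14) x 16^1 = 224
  Digit 'b' (value 11) x 16^0 = 11
Sum = 3563

3563


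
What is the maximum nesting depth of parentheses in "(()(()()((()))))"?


Input: "(()(()()((()))))"
Tracking depth:
  Position 0 '(': depth becomes 1
  Position 1 '(': depth becomes 2
  Position 2 ')': depth becomes 1
  Position 3 '(': depth becomes 2
  Position 4 '(': depth becomes 3
  Position 5 ')': depth becomes 2
  Position 6 '(': depth becomes 3
  Position 7 ')': depth becomes 2
  Position 8 '(': depth becomes 3
  Position 9 '(': depth becomes 4
  Position 10 '(': depth becomes 5
  Position 11 ')': depth becomes 4
  Position 12 ')': depth becomes 3
  Position 13 ')': depth becomes 2
  Position 14 ')': depth becomes 1
  Position 15 ')': depth becomes 0
Maximum depth reached: 5

5


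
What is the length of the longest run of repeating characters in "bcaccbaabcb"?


Input: "bcaccbaabcb"
Scanning for longest run:
  Position 1 ('c'): new char, reset run to 1
  Position 2 ('a'): new char, reset run to 1
  Position 3 ('c'): new char, reset run to 1
  Position 4 ('c'): continues run of 'c', length=2
  Position 5 ('b'): new char, reset run to 1
  Position 6 ('a'): new char, reset run to 1
  Position 7 ('a'): continues run of 'a', length=2
  Position 8 ('b'): new char, reset run to 1
  Position 9 ('c'): new char, reset run to 1
  Position 10 ('b'): new char, reset run to 1
Longest run: 'c' with length 2

2


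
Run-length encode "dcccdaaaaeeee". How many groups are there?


Input: dcccdaaaaeeee
Scanning for consecutive runs:
  Group 1: 'd' x 1 (positions 0-0)
  Group 2: 'c' x 3 (positions 1-3)
  Group 3: 'd' x 1 (positions 4-4)
  Group 4: 'a' x 4 (positions 5-8)
  Group 5: 'e' x 4 (positions 9-12)
Total groups: 5

5


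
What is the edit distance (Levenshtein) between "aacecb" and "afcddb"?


Computing edit distance: "aacecb" -> "afcddb"
DP table:
           a    f    c    d    d    b
      0    1    2    3    4    5    6
  a   1    0    1    2    3    4    5
  a   2    1    1    2    3    4    5
  c   3    2    2    1    2    3    4
  e   4    3    3    2    2    3    4
  c   5    4    4    3    3    3    4
  b   6    5    5    4    4    4    3
Edit distance = dp[6][6] = 3

3


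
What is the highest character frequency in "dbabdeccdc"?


Input: dbabdeccdc
Character counts:
  'a': 1
  'b': 2
  'c': 3
  'd': 3
  'e': 1
Maximum frequency: 3

3


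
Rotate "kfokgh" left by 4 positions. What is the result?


Input: "kfokgh", rotate left by 4
First 4 characters: "kfok"
Remaining characters: "gh"
Concatenate remaining + first: "gh" + "kfok" = "ghkfok"

ghkfok


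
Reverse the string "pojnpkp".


Input: pojnpkp
Reading characters right to left:
  Position 6: 'p'
  Position 5: 'k'
  Position 4: 'p'
  Position 3: 'n'
  Position 2: 'j'
  Position 1: 'o'
  Position 0: 'p'
Reversed: pkpnjop

pkpnjop


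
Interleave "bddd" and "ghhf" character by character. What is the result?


Interleaving "bddd" and "ghhf":
  Position 0: 'b' from first, 'g' from second => "bg"
  Position 1: 'd' from first, 'h' from second => "dh"
  Position 2: 'd' from first, 'h' from second => "dh"
  Position 3: 'd' from first, 'f' from second => "df"
Result: bgdhdhdf

bgdhdhdf


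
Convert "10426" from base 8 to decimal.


Input: "10426" in base 8
Positional expansion:
  Digit '1' (value 1) x 8^4 = 4096
  Digit '0' (value 0) x 8^3 = 0
  Digit '4' (value 4) x 8^2 = 256
  Digit '2' (value 2) x 8^1 = 16
  Digit '6' (value 6) x 8^0 = 6
Sum = 4374

4374


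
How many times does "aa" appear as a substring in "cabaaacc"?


Searching for "aa" in "cabaaacc"
Scanning each position:
  Position 0: "ca" => no
  Position 1: "ab" => no
  Position 2: "ba" => no
  Position 3: "aa" => MATCH
  Position 4: "aa" => MATCH
  Position 5: "ac" => no
  Position 6: "cc" => no
Total occurrences: 2

2


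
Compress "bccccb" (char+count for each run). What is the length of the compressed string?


Input: bccccb
Runs:
  'b' x 1 => "b1"
  'c' x 4 => "c4"
  'b' x 1 => "b1"
Compressed: "b1c4b1"
Compressed length: 6

6


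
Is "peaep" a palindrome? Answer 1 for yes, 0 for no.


Input: peaep
Reversed: peaep
  Compare pos 0 ('p') with pos 4 ('p'): match
  Compare pos 1 ('e') with pos 3 ('e'): match
Result: palindrome

1


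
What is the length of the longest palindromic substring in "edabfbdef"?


Input: "edabfbdef"
Checking substrings for palindromes:
  [3:6] "bfb" (len 3) => palindrome
Longest palindromic substring: "bfb" with length 3

3


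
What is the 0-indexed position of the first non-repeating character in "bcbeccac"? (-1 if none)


Input: bcbeccac
Character frequencies:
  'a': 1
  'b': 2
  'c': 4
  'e': 1
Scanning left to right for freq == 1:
  Position 0 ('b'): freq=2, skip
  Position 1 ('c'): freq=4, skip
  Position 2 ('b'): freq=2, skip
  Position 3 ('e'): unique! => answer = 3

3


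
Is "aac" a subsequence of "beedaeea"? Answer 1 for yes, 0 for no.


Check if "aac" is a subsequence of "beedaeea"
Greedy scan:
  Position 0 ('b'): no match needed
  Position 1 ('e'): no match needed
  Position 2 ('e'): no match needed
  Position 3 ('d'): no match needed
  Position 4 ('a'): matches sub[0] = 'a'
  Position 5 ('e'): no match needed
  Position 6 ('e'): no match needed
  Position 7 ('a'): matches sub[1] = 'a'
Only matched 2/3 characters => not a subsequence

0


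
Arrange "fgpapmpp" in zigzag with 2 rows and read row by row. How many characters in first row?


Zigzag "fgpapmpp" into 2 rows:
Placing characters:
  'f' => row 0
  'g' => row 1
  'p' => row 0
  'a' => row 1
  'p' => row 0
  'm' => row 1
  'p' => row 0
  'p' => row 1
Rows:
  Row 0: "fppp"
  Row 1: "gamp"
First row length: 4

4


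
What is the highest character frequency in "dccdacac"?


Input: dccdacac
Character counts:
  'a': 2
  'c': 4
  'd': 2
Maximum frequency: 4

4


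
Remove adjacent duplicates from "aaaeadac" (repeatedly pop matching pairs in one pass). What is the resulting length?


Input: aaaeadac
Stack-based adjacent duplicate removal:
  Read 'a': push. Stack: a
  Read 'a': matches stack top 'a' => pop. Stack: (empty)
  Read 'a': push. Stack: a
  Read 'e': push. Stack: ae
  Read 'a': push. Stack: aea
  Read 'd': push. Stack: aead
  Read 'a': push. Stack: aeada
  Read 'c': push. Stack: aeadac
Final stack: "aeadac" (length 6)

6


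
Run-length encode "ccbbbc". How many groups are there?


Input: ccbbbc
Scanning for consecutive runs:
  Group 1: 'c' x 2 (positions 0-1)
  Group 2: 'b' x 3 (positions 2-4)
  Group 3: 'c' x 1 (positions 5-5)
Total groups: 3

3


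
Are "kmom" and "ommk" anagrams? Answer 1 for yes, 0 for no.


Strings: "kmom", "ommk"
Sorted first:  kmmo
Sorted second: kmmo
Sorted forms match => anagrams

1


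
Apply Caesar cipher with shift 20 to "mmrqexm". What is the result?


Caesar cipher: shift "mmrqexm" by 20
  'm' (pos 12) + 20 = pos 6 = 'g'
  'm' (pos 12) + 20 = pos 6 = 'g'
  'r' (pos 17) + 20 = pos 11 = 'l'
  'q' (pos 16) + 20 = pos 10 = 'k'
  'e' (pos 4) + 20 = pos 24 = 'y'
  'x' (pos 23) + 20 = pos 17 = 'r'
  'm' (pos 12) + 20 = pos 6 = 'g'
Result: gglkyrg

gglkyrg


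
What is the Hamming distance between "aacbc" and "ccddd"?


Comparing "aacbc" and "ccddd" position by position:
  Position 0: 'a' vs 'c' => differ
  Position 1: 'a' vs 'c' => differ
  Position 2: 'c' vs 'd' => differ
  Position 3: 'b' vs 'd' => differ
  Position 4: 'c' vs 'd' => differ
Total differences (Hamming distance): 5

5


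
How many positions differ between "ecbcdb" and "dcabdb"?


Comparing "ecbcdb" and "dcabdb" position by position:
  Position 0: 'e' vs 'd' => DIFFER
  Position 1: 'c' vs 'c' => same
  Position 2: 'b' vs 'a' => DIFFER
  Position 3: 'c' vs 'b' => DIFFER
  Position 4: 'd' vs 'd' => same
  Position 5: 'b' vs 'b' => same
Positions that differ: 3

3


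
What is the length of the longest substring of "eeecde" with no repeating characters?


Input: "eeecde"
Sliding window (track last position of each char):
  Position 0 ('e'): window [0,0] length 1 -- new best
  Position 1 ('e'): repeat (last at 0), move window start to 1
  Position 1 ('e'): window [1,1] length 1
  Position 2 ('e'): repeat (last at 1), move window start to 2
  Position 2 ('e'): window [2,2] length 1
  Position 3 ('c'): window [2,3] length 2 -- new best
  Position 4 ('d'): window [2,4] length 3 -- new best
  Position 5 ('e'): repeat (last at 2), move window start to 3
  Position 5 ('e'): window [3,5] length 3
Longest substring with no repeats: "ecd" with length 3

3


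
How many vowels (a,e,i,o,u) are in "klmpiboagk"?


Input: klmpiboagk
Checking each character:
  'k' at position 0: consonant
  'l' at position 1: consonant
  'm' at position 2: consonant
  'p' at position 3: consonant
  'i' at position 4: vowel (running total: 1)
  'b' at position 5: consonant
  'o' at position 6: vowel (running total: 2)
  'a' at position 7: vowel (running total: 3)
  'g' at position 8: consonant
  'k' at position 9: consonant
Total vowels: 3

3


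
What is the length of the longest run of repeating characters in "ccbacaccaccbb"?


Input: "ccbacaccaccbb"
Scanning for longest run:
  Position 1 ('c'): continues run of 'c', length=2
  Position 2 ('b'): new char, reset run to 1
  Position 3 ('a'): new char, reset run to 1
  Position 4 ('c'): new char, reset run to 1
  Position 5 ('a'): new char, reset run to 1
  Position 6 ('c'): new char, reset run to 1
  Position 7 ('c'): continues run of 'c', length=2
  Position 8 ('a'): new char, reset run to 1
  Position 9 ('c'): new char, reset run to 1
  Position 10 ('c'): continues run of 'c', length=2
  Position 11 ('b'): new char, reset run to 1
  Position 12 ('b'): continues run of 'b', length=2
Longest run: 'c' with length 2

2


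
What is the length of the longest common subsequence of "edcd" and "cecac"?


LCS of "edcd" and "cecac"
DP table:
           c    e    c    a    c
      0    0    0    0    0    0
  e   0    0    1    1    1    1
  d   0    0    1    1    1    1
  c   0    1    1    2    2    2
  d   0    1    1    2    2    2
LCS length = dp[4][5] = 2

2


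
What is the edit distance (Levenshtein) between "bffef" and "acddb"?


Computing edit distance: "bffef" -> "acddb"
DP table:
           a    c    d    d    b
      0    1    2    3    4    5
  b   1    1    2    3    4    4
  f   2    2    2    3    4    5
  f   3    3    3    3    4    5
  e   4    4    4    4    4    5
  f   5    5    5    5    5    5
Edit distance = dp[5][5] = 5

5


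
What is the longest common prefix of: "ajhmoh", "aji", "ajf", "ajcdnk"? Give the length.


Words: ajhmoh, aji, ajf, ajcdnk
  Position 0: all 'a' => match
  Position 1: all 'j' => match
  Position 2: ('h', 'i', 'f', 'c') => mismatch, stop
LCP = "aj" (length 2)

2


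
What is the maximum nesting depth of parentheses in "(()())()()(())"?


Input: "(()())()()(())"
Tracking depth:
  Position 0 '(': depth becomes 1
  Position 1 '(': depth becomes 2
  Position 2 ')': depth becomes 1
  Position 3 '(': depth becomes 2
  Position 4 ')': depth becomes 1
  Position 5 ')': depth becomes 0
  Position 6 '(': depth becomes 1
  Position 7 ')': depth becomes 0
  Position 8 '(': depth becomes 1
  Position 9 ')': depth becomes 0
  Position 10 '(': depth becomes 1
  Position 11 '(': depth becomes 2
  Position 12 ')': depth becomes 1
  Position 13 ')': depth becomes 0
Maximum depth reached: 2

2


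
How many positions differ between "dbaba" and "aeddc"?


Comparing "dbaba" and "aeddc" position by position:
  Position 0: 'd' vs 'a' => DIFFER
  Position 1: 'b' vs 'e' => DIFFER
  Position 2: 'a' vs 'd' => DIFFER
  Position 3: 'b' vs 'd' => DIFFER
  Position 4: 'a' vs 'c' => DIFFER
Positions that differ: 5

5


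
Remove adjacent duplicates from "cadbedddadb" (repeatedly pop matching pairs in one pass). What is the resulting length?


Input: cadbedddadb
Stack-based adjacent duplicate removal:
  Read 'c': push. Stack: c
  Read 'a': push. Stack: ca
  Read 'd': push. Stack: cad
  Read 'b': push. Stack: cadb
  Read 'e': push. Stack: cadbe
  Read 'd': push. Stack: cadbed
  Read 'd': matches stack top 'd' => pop. Stack: cadbe
  Read 'd': push. Stack: cadbed
  Read 'a': push. Stack: cadbeda
  Read 'd': push. Stack: cadbedad
  Read 'b': push. Stack: cadbedadb
Final stack: "cadbedadb" (length 9)

9


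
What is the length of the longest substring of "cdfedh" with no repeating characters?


Input: "cdfedh"
Sliding window (track last position of each char):
  Position 0 ('c'): window [0,0] length 1 -- new best
  Position 1 ('d'): window [0,1] length 2 -- new best
  Position 2 ('f'): window [0,2] length 3 -- new best
  Position 3 ('e'): window [0,3] length 4 -- new best
  Position 4 ('d'): repeat (last at 1), move window start to 2
  Position 4 ('d'): window [2,4] length 3
  Position 5 ('h'): window [2,5] length 4
Longest substring with no repeats: "cdfe" with length 4

4


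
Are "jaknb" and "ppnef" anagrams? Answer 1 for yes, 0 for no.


Strings: "jaknb", "ppnef"
Sorted first:  abjkn
Sorted second: efnpp
Differ at position 0: 'a' vs 'e' => not anagrams

0


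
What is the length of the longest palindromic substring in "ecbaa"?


Input: "ecbaa"
Checking substrings for palindromes:
  [3:5] "aa" (len 2) => palindrome
Longest palindromic substring: "aa" with length 2

2


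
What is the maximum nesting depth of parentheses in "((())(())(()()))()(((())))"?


Input: "((())(())(()()))()(((())))"
Tracking depth:
  Position 0 '(': depth becomes 1
  Position 1 '(': depth becomes 2
  Position 2 '(': depth becomes 3
  Position 3 ')': depth becomes 2
  Position 4 ')': depth becomes 1
  Position 5 '(': depth becomes 2
  Position 6 '(': depth becomes 3
  Position 7 ')': depth becomes 2
  Position 8 ')': depth becomes 1
  Position 9 '(': depth becomes 2
  Position 10 '(': depth becomes 3
  Position 11 ')': depth becomes 2
  Position 12 '(': depth becomes 3
  Position 13 ')': depth becomes 2
  Position 14 ')': depth becomes 1
  Position 15 ')': depth becomes 0
  Position 16 '(': depth becomes 1
  Position 17 ')': depth becomes 0
  Position 18 '(': depth becomes 1
  Position 19 '(': depth becomes 2
  Position 20 '(': depth becomes 3
  Position 21 '(': depth becomes 4
  Position 22 ')': depth becomes 3
  Position 23 ')': depth becomes 2
  Position 24 ')': depth becomes 1
  Position 25 ')': depth becomes 0
Maximum depth reached: 4

4


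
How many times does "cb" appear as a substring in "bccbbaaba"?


Searching for "cb" in "bccbbaaba"
Scanning each position:
  Position 0: "bc" => no
  Position 1: "cc" => no
  Position 2: "cb" => MATCH
  Position 3: "bb" => no
  Position 4: "ba" => no
  Position 5: "aa" => no
  Position 6: "ab" => no
  Position 7: "ba" => no
Total occurrences: 1

1


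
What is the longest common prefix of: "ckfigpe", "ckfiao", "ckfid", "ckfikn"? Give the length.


Words: ckfigpe, ckfiao, ckfid, ckfikn
  Position 0: all 'c' => match
  Position 1: all 'k' => match
  Position 2: all 'f' => match
  Position 3: all 'i' => match
  Position 4: ('g', 'a', 'd', 'k') => mismatch, stop
LCP = "ckfi" (length 4)

4


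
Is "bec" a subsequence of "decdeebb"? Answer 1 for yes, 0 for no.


Check if "bec" is a subsequence of "decdeebb"
Greedy scan:
  Position 0 ('d'): no match needed
  Position 1 ('e'): no match needed
  Position 2 ('c'): no match needed
  Position 3 ('d'): no match needed
  Position 4 ('e'): no match needed
  Position 5 ('e'): no match needed
  Position 6 ('b'): matches sub[0] = 'b'
  Position 7 ('b'): no match needed
Only matched 1/3 characters => not a subsequence

0


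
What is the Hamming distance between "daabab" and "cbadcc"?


Comparing "daabab" and "cbadcc" position by position:
  Position 0: 'd' vs 'c' => differ
  Position 1: 'a' vs 'b' => differ
  Position 2: 'a' vs 'a' => same
  Position 3: 'b' vs 'd' => differ
  Position 4: 'a' vs 'c' => differ
  Position 5: 'b' vs 'c' => differ
Total differences (Hamming distance): 5

5


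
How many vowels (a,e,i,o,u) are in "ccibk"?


Input: ccibk
Checking each character:
  'c' at position 0: consonant
  'c' at position 1: consonant
  'i' at position 2: vowel (running total: 1)
  'b' at position 3: consonant
  'k' at position 4: consonant
Total vowels: 1

1


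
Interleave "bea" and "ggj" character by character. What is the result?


Interleaving "bea" and "ggj":
  Position 0: 'b' from first, 'g' from second => "bg"
  Position 1: 'e' from first, 'g' from second => "eg"
  Position 2: 'a' from first, 'j' from second => "aj"
Result: bgegaj

bgegaj


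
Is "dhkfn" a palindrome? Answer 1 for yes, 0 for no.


Input: dhkfn
Reversed: nfkhd
  Compare pos 0 ('d') with pos 4 ('n'): MISMATCH
  Compare pos 1 ('h') with pos 3 ('f'): MISMATCH
Result: not a palindrome

0


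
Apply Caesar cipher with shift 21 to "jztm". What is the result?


Caesar cipher: shift "jztm" by 21
  'j' (pos 9) + 21 = pos 4 = 'e'
  'z' (pos 25) + 21 = pos 20 = 'u'
  't' (pos 19) + 21 = pos 14 = 'o'
  'm' (pos 12) + 21 = pos 7 = 'h'
Result: euoh

euoh


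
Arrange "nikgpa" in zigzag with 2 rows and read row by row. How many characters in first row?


Zigzag "nikgpa" into 2 rows:
Placing characters:
  'n' => row 0
  'i' => row 1
  'k' => row 0
  'g' => row 1
  'p' => row 0
  'a' => row 1
Rows:
  Row 0: "nkp"
  Row 1: "iga"
First row length: 3

3


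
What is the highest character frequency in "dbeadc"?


Input: dbeadc
Character counts:
  'a': 1
  'b': 1
  'c': 1
  'd': 2
  'e': 1
Maximum frequency: 2

2


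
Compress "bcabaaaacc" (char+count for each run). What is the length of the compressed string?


Input: bcabaaaacc
Runs:
  'b' x 1 => "b1"
  'c' x 1 => "c1"
  'a' x 1 => "a1"
  'b' x 1 => "b1"
  'a' x 4 => "a4"
  'c' x 2 => "c2"
Compressed: "b1c1a1b1a4c2"
Compressed length: 12

12


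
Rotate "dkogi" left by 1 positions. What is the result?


Input: "dkogi", rotate left by 1
First 1 characters: "d"
Remaining characters: "kogi"
Concatenate remaining + first: "kogi" + "d" = "kogid"

kogid


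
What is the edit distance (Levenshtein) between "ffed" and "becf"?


Computing edit distance: "ffed" -> "becf"
DP table:
           b    e    c    f
      0    1    2    3    4
  f   1    1    2    3    3
  f   2    2    2    3    3
  e   3    3    2    3    4
  d   4    4    3    3    4
Edit distance = dp[4][4] = 4

4


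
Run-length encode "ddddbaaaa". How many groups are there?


Input: ddddbaaaa
Scanning for consecutive runs:
  Group 1: 'd' x 4 (positions 0-3)
  Group 2: 'b' x 1 (positions 4-4)
  Group 3: 'a' x 4 (positions 5-8)
Total groups: 3

3


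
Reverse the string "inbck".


Input: inbck
Reading characters right to left:
  Position 4: 'k'
  Position 3: 'c'
  Position 2: 'b'
  Position 1: 'n'
  Position 0: 'i'
Reversed: kcbni

kcbni


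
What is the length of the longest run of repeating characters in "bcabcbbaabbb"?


Input: "bcabcbbaabbb"
Scanning for longest run:
  Position 1 ('c'): new char, reset run to 1
  Position 2 ('a'): new char, reset run to 1
  Position 3 ('b'): new char, reset run to 1
  Position 4 ('c'): new char, reset run to 1
  Position 5 ('b'): new char, reset run to 1
  Position 6 ('b'): continues run of 'b', length=2
  Position 7 ('a'): new char, reset run to 1
  Position 8 ('a'): continues run of 'a', length=2
  Position 9 ('b'): new char, reset run to 1
  Position 10 ('b'): continues run of 'b', length=2
  Position 11 ('b'): continues run of 'b', length=3
Longest run: 'b' with length 3

3


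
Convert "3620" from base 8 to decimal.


Input: "3620" in base 8
Positional expansion:
  Digit '3' (value 3) x 8^3 = 1536
  Digit '6' (value 6) x 8^2 = 384
  Digit '2' (value 2) x 8^1 = 16
  Digit '0' (value 0) x 8^0 = 0
Sum = 1936

1936


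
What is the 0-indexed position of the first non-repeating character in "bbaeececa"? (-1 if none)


Input: bbaeececa
Character frequencies:
  'a': 2
  'b': 2
  'c': 2
  'e': 3
Scanning left to right for freq == 1:
  Position 0 ('b'): freq=2, skip
  Position 1 ('b'): freq=2, skip
  Position 2 ('a'): freq=2, skip
  Position 3 ('e'): freq=3, skip
  Position 4 ('e'): freq=3, skip
  Position 5 ('c'): freq=2, skip
  Position 6 ('e'): freq=3, skip
  Position 7 ('c'): freq=2, skip
  Position 8 ('a'): freq=2, skip
  No unique character found => answer = -1

-1


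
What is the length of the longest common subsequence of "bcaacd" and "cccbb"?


LCS of "bcaacd" and "cccbb"
DP table:
           c    c    c    b    b
      0    0    0    0    0    0
  b   0    0    0    0    1    1
  c   0    1    1    1    1    1
  a   0    1    1    1    1    1
  a   0    1    1    1    1    1
  c   0    1    2    2    2    2
  d   0    1    2    2    2    2
LCS length = dp[6][5] = 2

2


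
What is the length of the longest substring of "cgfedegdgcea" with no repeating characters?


Input: "cgfedegdgcea"
Sliding window (track last position of each char):
  Position 0 ('c'): window [0,0] length 1 -- new best
  Position 1 ('g'): window [0,1] length 2 -- new best
  Position 2 ('f'): window [0,2] length 3 -- new best
  Position 3 ('e'): window [0,3] length 4 -- new best
  Position 4 ('d'): window [0,4] length 5 -- new best
  Position 5 ('e'): repeat (last at 3), move window start to 4
  Position 5 ('e'): window [4,5] length 2
  Position 6 ('g'): window [4,6] length 3
  Position 7 ('d'): repeat (last at 4), move window start to 5
  Position 7 ('d'): window [5,7] length 3
  Position 8 ('g'): repeat (last at 6), move window start to 7
  Position 8 ('g'): window [7,8] length 2
  Position 9 ('c'): window [7,9] length 3
  Position 10 ('e'): window [7,10] length 4
  Position 11 ('a'): window [7,11] length 5
Longest substring with no repeats: "cgfed" with length 5

5


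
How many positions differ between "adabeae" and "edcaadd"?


Comparing "adabeae" and "edcaadd" position by position:
  Position 0: 'a' vs 'e' => DIFFER
  Position 1: 'd' vs 'd' => same
  Position 2: 'a' vs 'c' => DIFFER
  Position 3: 'b' vs 'a' => DIFFER
  Position 4: 'e' vs 'a' => DIFFER
  Position 5: 'a' vs 'd' => DIFFER
  Position 6: 'e' vs 'd' => DIFFER
Positions that differ: 6

6


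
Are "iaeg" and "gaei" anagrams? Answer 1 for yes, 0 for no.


Strings: "iaeg", "gaei"
Sorted first:  aegi
Sorted second: aegi
Sorted forms match => anagrams

1


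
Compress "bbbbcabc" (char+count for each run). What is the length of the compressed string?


Input: bbbbcabc
Runs:
  'b' x 4 => "b4"
  'c' x 1 => "c1"
  'a' x 1 => "a1"
  'b' x 1 => "b1"
  'c' x 1 => "c1"
Compressed: "b4c1a1b1c1"
Compressed length: 10

10


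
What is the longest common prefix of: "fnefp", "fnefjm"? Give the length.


Words: fnefp, fnefjm
  Position 0: all 'f' => match
  Position 1: all 'n' => match
  Position 2: all 'e' => match
  Position 3: all 'f' => match
  Position 4: ('p', 'j') => mismatch, stop
LCP = "fnef" (length 4)

4


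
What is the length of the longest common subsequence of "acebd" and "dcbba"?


LCS of "acebd" and "dcbba"
DP table:
           d    c    b    b    a
      0    0    0    0    0    0
  a   0    0    0    0    0    1
  c   0    0    1    1    1    1
  e   0    0    1    1    1    1
  b   0    0    1    2    2    2
  d   0    1    1    2    2    2
LCS length = dp[5][5] = 2

2


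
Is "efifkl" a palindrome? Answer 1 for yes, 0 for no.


Input: efifkl
Reversed: lkfife
  Compare pos 0 ('e') with pos 5 ('l'): MISMATCH
  Compare pos 1 ('f') with pos 4 ('k'): MISMATCH
  Compare pos 2 ('i') with pos 3 ('f'): MISMATCH
Result: not a palindrome

0


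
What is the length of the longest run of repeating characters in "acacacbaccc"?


Input: "acacacbaccc"
Scanning for longest run:
  Position 1 ('c'): new char, reset run to 1
  Position 2 ('a'): new char, reset run to 1
  Position 3 ('c'): new char, reset run to 1
  Position 4 ('a'): new char, reset run to 1
  Position 5 ('c'): new char, reset run to 1
  Position 6 ('b'): new char, reset run to 1
  Position 7 ('a'): new char, reset run to 1
  Position 8 ('c'): new char, reset run to 1
  Position 9 ('c'): continues run of 'c', length=2
  Position 10 ('c'): continues run of 'c', length=3
Longest run: 'c' with length 3

3


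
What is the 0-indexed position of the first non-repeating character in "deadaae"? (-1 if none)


Input: deadaae
Character frequencies:
  'a': 3
  'd': 2
  'e': 2
Scanning left to right for freq == 1:
  Position 0 ('d'): freq=2, skip
  Position 1 ('e'): freq=2, skip
  Position 2 ('a'): freq=3, skip
  Position 3 ('d'): freq=2, skip
  Position 4 ('a'): freq=3, skip
  Position 5 ('a'): freq=3, skip
  Position 6 ('e'): freq=2, skip
  No unique character found => answer = -1

-1


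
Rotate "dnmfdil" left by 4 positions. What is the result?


Input: "dnmfdil", rotate left by 4
First 4 characters: "dnmf"
Remaining characters: "dil"
Concatenate remaining + first: "dil" + "dnmf" = "dildnmf"

dildnmf


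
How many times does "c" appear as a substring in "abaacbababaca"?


Searching for "c" in "abaacbababaca"
Scanning each position:
  Position 0: "a" => no
  Position 1: "b" => no
  Position 2: "a" => no
  Position 3: "a" => no
  Position 4: "c" => MATCH
  Position 5: "b" => no
  Position 6: "a" => no
  Position 7: "b" => no
  Position 8: "a" => no
  Position 9: "b" => no
  Position 10: "a" => no
  Position 11: "c" => MATCH
  Position 12: "a" => no
Total occurrences: 2

2


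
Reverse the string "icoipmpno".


Input: icoipmpno
Reading characters right to left:
  Position 8: 'o'
  Position 7: 'n'
  Position 6: 'p'
  Position 5: 'm'
  Position 4: 'p'
  Position 3: 'i'
  Position 2: 'o'
  Position 1: 'c'
  Position 0: 'i'
Reversed: onpmpioci

onpmpioci


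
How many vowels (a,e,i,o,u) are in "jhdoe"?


Input: jhdoe
Checking each character:
  'j' at position 0: consonant
  'h' at position 1: consonant
  'd' at position 2: consonant
  'o' at position 3: vowel (running total: 1)
  'e' at position 4: vowel (running total: 2)
Total vowels: 2

2


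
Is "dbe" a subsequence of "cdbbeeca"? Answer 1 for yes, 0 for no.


Check if "dbe" is a subsequence of "cdbbeeca"
Greedy scan:
  Position 0 ('c'): no match needed
  Position 1 ('d'): matches sub[0] = 'd'
  Position 2 ('b'): matches sub[1] = 'b'
  Position 3 ('b'): no match needed
  Position 4 ('e'): matches sub[2] = 'e'
  Position 5 ('e'): no match needed
  Position 6 ('c'): no match needed
  Position 7 ('a'): no match needed
All 3 characters matched => is a subsequence

1


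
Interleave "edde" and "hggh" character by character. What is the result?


Interleaving "edde" and "hggh":
  Position 0: 'e' from first, 'h' from second => "eh"
  Position 1: 'd' from first, 'g' from second => "dg"
  Position 2: 'd' from first, 'g' from second => "dg"
  Position 3: 'e' from first, 'h' from second => "eh"
Result: ehdgdgeh

ehdgdgeh


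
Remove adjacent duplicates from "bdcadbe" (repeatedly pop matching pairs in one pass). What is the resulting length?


Input: bdcadbe
Stack-based adjacent duplicate removal:
  Read 'b': push. Stack: b
  Read 'd': push. Stack: bd
  Read 'c': push. Stack: bdc
  Read 'a': push. Stack: bdca
  Read 'd': push. Stack: bdcad
  Read 'b': push. Stack: bdcadb
  Read 'e': push. Stack: bdcadbe
Final stack: "bdcadbe" (length 7)

7


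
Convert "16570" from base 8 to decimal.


Input: "16570" in base 8
Positional expansion:
  Digit '1' (value 1) x 8^4 = 4096
  Digit '6' (value 6) x 8^3 = 3072
  Digit '5' (value 5) x 8^2 = 320
  Digit '7' (value 7) x 8^1 = 56
  Digit '0' (value 0) x 8^0 = 0
Sum = 7544

7544


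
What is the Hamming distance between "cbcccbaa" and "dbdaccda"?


Comparing "cbcccbaa" and "dbdaccda" position by position:
  Position 0: 'c' vs 'd' => differ
  Position 1: 'b' vs 'b' => same
  Position 2: 'c' vs 'd' => differ
  Position 3: 'c' vs 'a' => differ
  Position 4: 'c' vs 'c' => same
  Position 5: 'b' vs 'c' => differ
  Position 6: 'a' vs 'd' => differ
  Position 7: 'a' vs 'a' => same
Total differences (Hamming distance): 5

5


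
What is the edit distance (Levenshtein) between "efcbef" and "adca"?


Computing edit distance: "efcbef" -> "adca"
DP table:
           a    d    c    a
      0    1    2    3    4
  e   1    1    2    3    4
  f   2    2    2    3    4
  c   3    3    3    2    3
  b   4    4    4    3    3
  e   5    5    5    4    4
  f   6    6    6    5    5
Edit distance = dp[6][4] = 5

5


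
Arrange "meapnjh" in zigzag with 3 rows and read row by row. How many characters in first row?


Zigzag "meapnjh" into 3 rows:
Placing characters:
  'm' => row 0
  'e' => row 1
  'a' => row 2
  'p' => row 1
  'n' => row 0
  'j' => row 1
  'h' => row 2
Rows:
  Row 0: "mn"
  Row 1: "epj"
  Row 2: "ah"
First row length: 2

2


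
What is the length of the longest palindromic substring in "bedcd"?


Input: "bedcd"
Checking substrings for palindromes:
  [2:5] "dcd" (len 3) => palindrome
Longest palindromic substring: "dcd" with length 3

3


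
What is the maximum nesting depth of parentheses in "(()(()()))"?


Input: "(()(()()))"
Tracking depth:
  Position 0 '(': depth becomes 1
  Position 1 '(': depth becomes 2
  Position 2 ')': depth becomes 1
  Position 3 '(': depth becomes 2
  Position 4 '(': depth becomes 3
  Position 5 ')': depth becomes 2
  Position 6 '(': depth becomes 3
  Position 7 ')': depth becomes 2
  Position 8 ')': depth becomes 1
  Position 9 ')': depth becomes 0
Maximum depth reached: 3

3


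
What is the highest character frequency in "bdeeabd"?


Input: bdeeabd
Character counts:
  'a': 1
  'b': 2
  'd': 2
  'e': 2
Maximum frequency: 2

2
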